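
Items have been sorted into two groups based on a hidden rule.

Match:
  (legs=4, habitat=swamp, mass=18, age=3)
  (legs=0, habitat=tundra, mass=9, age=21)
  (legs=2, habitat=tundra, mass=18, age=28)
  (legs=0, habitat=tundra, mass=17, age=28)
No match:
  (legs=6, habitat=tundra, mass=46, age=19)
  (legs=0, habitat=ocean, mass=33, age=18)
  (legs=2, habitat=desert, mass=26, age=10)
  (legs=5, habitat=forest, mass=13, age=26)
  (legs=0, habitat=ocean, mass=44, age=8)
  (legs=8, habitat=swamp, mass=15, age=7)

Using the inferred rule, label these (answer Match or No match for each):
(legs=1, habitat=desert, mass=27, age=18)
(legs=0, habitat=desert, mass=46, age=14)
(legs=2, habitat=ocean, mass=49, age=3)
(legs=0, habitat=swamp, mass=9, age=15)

Rule: legs ≤ 4 AND mass ≤ 18. This holds for each 'Match' example and fails for each 'No match' one.
(legs=1, habitat=desert, mass=27, age=18) — legs = 1, mass = 27, hence No match.
(legs=0, habitat=desert, mass=46, age=14) — legs = 0, mass = 46, hence No match.
(legs=2, habitat=ocean, mass=49, age=3) — legs = 2, mass = 49, hence No match.
(legs=0, habitat=swamp, mass=9, age=15) — legs = 0, mass = 9, hence Match.

No match, No match, No match, Match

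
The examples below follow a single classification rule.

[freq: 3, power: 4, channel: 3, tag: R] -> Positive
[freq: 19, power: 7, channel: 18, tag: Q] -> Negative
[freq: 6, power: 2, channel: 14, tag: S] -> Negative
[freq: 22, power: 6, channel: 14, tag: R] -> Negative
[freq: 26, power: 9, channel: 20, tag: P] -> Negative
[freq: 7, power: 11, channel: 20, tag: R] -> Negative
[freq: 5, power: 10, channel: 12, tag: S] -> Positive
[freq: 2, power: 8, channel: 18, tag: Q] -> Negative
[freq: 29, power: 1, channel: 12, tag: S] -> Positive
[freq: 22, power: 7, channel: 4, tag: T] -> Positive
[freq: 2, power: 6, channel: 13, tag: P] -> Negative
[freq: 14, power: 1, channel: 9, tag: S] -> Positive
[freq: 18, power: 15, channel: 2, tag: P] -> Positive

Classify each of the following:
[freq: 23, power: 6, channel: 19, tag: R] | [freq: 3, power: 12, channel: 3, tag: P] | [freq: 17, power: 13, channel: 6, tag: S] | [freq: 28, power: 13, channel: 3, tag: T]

The simplest hypothesis consistent with all the labels is: channel ≤ 12.
[freq: 23, power: 6, channel: 19, tag: R] — channel = 19, hence Negative.
[freq: 3, power: 12, channel: 3, tag: P] — channel = 3, hence Positive.
[freq: 17, power: 13, channel: 6, tag: S] — channel = 6, hence Positive.
[freq: 28, power: 13, channel: 3, tag: T] — channel = 3, hence Positive.

Negative, Positive, Positive, Positive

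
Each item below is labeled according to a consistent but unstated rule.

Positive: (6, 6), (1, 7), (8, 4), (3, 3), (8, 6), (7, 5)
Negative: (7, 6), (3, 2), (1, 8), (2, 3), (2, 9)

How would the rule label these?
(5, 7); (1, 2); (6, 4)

The rule appears to be: sum is even.
(5, 7) — 5+7 = 12, hence Positive.
(1, 2) — 1+2 = 3, hence Negative.
(6, 4) — 6+4 = 10, hence Positive.

Positive, Negative, Positive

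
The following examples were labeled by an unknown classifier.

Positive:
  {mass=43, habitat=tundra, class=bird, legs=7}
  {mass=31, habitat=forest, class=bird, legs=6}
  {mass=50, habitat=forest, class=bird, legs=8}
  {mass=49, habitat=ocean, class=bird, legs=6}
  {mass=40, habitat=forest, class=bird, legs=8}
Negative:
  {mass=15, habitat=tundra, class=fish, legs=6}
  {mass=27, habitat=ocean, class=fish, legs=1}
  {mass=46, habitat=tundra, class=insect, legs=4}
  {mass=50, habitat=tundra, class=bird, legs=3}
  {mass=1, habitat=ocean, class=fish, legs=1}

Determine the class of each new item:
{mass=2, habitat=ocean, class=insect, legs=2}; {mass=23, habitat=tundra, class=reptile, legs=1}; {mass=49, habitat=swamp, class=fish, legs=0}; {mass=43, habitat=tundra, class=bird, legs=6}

The pattern is that an item is 'Positive' exactly when: class is bird AND legs ≥ 4.
{mass=2, habitat=ocean, class=insect, legs=2} — class is insect, legs = 2, hence Negative. {mass=23, habitat=tundra, class=reptile, legs=1} — class is reptile, legs = 1, hence Negative. {mass=49, habitat=swamp, class=fish, legs=0} — class is fish, legs = 0, hence Negative. {mass=43, habitat=tundra, class=bird, legs=6} — class is bird, legs = 6, hence Positive.

Negative, Negative, Negative, Positive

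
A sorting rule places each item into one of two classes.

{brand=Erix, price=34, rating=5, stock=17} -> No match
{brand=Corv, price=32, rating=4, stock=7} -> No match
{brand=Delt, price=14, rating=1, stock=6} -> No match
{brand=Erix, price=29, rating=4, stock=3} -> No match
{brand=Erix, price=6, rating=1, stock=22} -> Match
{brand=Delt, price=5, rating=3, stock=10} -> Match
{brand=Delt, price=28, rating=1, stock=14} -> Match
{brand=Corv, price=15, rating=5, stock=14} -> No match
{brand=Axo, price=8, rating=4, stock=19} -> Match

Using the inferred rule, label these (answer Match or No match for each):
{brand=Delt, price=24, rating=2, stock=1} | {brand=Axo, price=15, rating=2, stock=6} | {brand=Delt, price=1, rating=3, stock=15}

Rule: stock ≥ 10 AND rating ≤ 4. This holds for each 'Match' example and fails for each 'No match' one.

No match, No match, Match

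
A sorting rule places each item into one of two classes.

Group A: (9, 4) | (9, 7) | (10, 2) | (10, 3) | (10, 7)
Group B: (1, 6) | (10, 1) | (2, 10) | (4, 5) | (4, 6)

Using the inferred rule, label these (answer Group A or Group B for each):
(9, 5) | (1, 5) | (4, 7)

One predicate separates the groups cleanly: first > second AND sum ≥ 12.
(9, 5): 9 > 5, 9+5 = 14, fits → Group A. (1, 5): 1 < 5, 1+5 = 6, doesn't qualify → Group B. (4, 7): 4 < 7, 4+7 = 11, doesn't qualify → Group B.

Group A, Group B, Group B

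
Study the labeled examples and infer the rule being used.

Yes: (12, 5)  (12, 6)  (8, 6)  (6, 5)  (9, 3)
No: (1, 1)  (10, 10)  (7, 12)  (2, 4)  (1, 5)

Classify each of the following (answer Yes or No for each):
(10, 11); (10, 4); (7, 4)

No, Yes, Yes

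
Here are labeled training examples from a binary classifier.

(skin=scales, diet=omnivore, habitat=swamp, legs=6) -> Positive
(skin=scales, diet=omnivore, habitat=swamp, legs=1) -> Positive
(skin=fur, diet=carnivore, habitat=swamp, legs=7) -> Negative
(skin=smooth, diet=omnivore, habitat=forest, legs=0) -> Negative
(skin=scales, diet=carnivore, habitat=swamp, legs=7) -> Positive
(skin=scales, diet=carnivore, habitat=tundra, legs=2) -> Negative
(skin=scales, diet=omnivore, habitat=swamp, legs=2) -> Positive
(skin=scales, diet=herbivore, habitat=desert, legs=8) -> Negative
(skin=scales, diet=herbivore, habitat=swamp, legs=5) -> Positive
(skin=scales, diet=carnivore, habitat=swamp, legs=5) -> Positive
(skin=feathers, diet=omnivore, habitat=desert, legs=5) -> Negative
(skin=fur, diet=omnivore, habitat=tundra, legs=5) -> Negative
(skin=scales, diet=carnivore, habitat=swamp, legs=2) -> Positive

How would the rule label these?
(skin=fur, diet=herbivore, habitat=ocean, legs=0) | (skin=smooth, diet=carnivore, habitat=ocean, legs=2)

Negative, Negative

'Positive' ⟺ skin is scales AND habitat is swamp.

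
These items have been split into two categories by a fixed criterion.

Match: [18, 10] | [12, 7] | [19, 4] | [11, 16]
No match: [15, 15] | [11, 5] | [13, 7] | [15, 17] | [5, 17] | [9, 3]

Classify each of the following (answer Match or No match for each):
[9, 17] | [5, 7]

No match, No match

The simplest hypothesis consistent with all the labels is: product is even.
[9, 17] → 9·17 = 153 → No match. [5, 7] → 5·7 = 35 → No match.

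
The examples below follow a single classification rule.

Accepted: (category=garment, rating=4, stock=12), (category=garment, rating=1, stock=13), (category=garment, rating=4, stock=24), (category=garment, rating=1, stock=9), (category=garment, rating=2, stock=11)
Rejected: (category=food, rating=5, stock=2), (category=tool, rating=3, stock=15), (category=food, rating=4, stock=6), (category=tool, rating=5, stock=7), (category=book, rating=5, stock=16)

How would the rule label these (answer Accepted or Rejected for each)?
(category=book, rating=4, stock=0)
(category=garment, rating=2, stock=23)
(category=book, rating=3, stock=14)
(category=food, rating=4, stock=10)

The rule appears to be: category is garment.

Rejected, Accepted, Rejected, Rejected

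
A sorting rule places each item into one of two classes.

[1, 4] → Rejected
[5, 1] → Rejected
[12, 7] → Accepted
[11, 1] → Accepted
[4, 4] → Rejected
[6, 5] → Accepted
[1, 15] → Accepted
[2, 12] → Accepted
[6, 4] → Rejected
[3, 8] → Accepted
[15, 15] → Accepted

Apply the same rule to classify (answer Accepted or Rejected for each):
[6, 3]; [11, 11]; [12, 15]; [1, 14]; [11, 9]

'Accepted' ⟺ sum ≥ 11.
[6, 3] → 6+3 = 9 → Rejected.
[11, 11] → 11+11 = 22 → Accepted.
[12, 15] → 12+15 = 27 → Accepted.
[1, 14] → 1+14 = 15 → Accepted.
[11, 9] → 11+9 = 20 → Accepted.

Rejected, Accepted, Accepted, Accepted, Accepted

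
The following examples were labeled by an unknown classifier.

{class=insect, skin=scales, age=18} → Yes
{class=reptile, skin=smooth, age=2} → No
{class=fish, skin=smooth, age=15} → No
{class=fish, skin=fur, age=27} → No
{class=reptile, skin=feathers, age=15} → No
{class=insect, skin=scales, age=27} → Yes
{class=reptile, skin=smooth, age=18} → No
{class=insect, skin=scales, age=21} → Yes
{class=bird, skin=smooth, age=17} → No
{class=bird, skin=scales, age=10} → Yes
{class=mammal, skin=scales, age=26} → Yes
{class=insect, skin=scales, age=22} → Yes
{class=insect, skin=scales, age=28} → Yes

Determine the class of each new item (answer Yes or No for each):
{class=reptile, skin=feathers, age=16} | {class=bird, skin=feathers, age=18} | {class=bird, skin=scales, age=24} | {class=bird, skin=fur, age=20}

No, No, Yes, No

Every 'Yes' example satisfies: skin is scales. None of the 'No' examples do.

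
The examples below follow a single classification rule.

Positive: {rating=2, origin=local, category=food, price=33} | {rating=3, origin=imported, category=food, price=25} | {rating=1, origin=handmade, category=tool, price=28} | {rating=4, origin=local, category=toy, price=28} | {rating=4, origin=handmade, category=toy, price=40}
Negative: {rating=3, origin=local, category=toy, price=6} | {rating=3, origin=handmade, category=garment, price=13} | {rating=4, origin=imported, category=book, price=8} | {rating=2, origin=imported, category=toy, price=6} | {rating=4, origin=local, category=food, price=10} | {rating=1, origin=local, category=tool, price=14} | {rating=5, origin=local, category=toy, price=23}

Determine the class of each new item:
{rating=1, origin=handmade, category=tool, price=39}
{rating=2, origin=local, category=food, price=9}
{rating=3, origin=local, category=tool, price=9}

One predicate separates the groups cleanly: price ≥ 25.
{rating=1, origin=handmade, category=tool, price=39} → price = 39 → Positive.
{rating=2, origin=local, category=food, price=9} → price = 9 → Negative.
{rating=3, origin=local, category=tool, price=9} → price = 9 → Negative.

Positive, Negative, Negative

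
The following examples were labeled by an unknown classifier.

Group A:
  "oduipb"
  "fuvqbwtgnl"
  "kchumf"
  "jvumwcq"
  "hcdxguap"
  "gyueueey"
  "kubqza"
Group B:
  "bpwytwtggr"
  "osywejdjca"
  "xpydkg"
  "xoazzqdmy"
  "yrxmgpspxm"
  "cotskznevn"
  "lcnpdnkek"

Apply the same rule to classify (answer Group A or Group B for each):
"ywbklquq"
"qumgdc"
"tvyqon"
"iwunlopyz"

Group A, Group A, Group B, Group A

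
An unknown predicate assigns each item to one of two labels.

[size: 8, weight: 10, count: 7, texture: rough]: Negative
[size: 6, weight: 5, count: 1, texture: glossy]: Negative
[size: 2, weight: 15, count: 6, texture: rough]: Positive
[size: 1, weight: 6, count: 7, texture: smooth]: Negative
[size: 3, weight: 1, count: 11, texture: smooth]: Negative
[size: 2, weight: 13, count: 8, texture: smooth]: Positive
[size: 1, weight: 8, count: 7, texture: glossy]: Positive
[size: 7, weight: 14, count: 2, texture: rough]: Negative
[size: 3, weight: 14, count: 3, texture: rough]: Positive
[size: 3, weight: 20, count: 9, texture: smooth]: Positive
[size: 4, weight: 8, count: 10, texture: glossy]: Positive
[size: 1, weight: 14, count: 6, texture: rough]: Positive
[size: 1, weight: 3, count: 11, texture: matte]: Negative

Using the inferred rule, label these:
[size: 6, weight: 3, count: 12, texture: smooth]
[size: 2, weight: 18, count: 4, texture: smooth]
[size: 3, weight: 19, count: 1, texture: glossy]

Negative, Positive, Positive

A rule that fits every label: weight ≥ 8 AND size ≤ 4 — true of each 'Positive' example, false of each 'Negative' one.
[size: 6, weight: 3, count: 12, texture: smooth] → weight = 3, size = 6 → Negative. [size: 2, weight: 18, count: 4, texture: smooth] → weight = 18, size = 2 → Positive. [size: 3, weight: 19, count: 1, texture: glossy] → weight = 19, size = 3 → Positive.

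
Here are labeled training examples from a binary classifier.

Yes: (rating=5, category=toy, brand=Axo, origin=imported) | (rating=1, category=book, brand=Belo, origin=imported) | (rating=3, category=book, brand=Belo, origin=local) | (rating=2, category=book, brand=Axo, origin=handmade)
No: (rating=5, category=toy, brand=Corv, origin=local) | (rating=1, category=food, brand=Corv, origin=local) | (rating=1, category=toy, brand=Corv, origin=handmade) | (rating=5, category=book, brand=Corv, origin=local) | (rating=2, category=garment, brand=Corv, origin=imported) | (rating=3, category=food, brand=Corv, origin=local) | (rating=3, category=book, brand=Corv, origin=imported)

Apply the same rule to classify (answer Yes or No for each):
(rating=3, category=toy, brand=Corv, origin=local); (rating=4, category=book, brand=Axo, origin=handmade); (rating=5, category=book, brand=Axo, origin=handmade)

Rule: brand is not Corv. This holds for each 'Yes' example and fails for each 'No' one.
(rating=3, category=toy, brand=Corv, origin=local): brand is Corv, does not fit → No. (rating=4, category=book, brand=Axo, origin=handmade): brand is Axo, satisfies this → Yes. (rating=5, category=book, brand=Axo, origin=handmade): brand is Axo, satisfies this → Yes.

No, Yes, Yes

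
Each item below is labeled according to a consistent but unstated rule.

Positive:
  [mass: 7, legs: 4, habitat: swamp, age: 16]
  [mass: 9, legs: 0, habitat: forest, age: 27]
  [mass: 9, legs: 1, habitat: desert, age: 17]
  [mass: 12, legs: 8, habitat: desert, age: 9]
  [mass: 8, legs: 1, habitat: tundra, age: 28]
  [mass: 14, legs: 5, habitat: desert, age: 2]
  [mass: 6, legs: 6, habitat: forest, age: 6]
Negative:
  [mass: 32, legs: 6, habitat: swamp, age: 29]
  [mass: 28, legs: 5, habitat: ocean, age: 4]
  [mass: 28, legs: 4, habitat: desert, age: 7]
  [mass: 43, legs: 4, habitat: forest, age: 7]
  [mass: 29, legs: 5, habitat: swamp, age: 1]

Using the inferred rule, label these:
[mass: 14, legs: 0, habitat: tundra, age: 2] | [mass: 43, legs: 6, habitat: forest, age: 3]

Positive, Negative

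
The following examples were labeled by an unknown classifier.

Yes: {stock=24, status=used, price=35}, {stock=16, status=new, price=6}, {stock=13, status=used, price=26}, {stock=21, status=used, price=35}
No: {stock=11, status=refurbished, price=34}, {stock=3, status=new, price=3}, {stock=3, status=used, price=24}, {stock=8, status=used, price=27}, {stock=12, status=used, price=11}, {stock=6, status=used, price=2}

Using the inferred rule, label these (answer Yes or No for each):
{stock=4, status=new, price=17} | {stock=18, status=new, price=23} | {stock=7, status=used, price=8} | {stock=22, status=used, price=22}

No, Yes, No, Yes

The rule appears to be: stock ≥ 13.
No: {stock=4, status=new, price=17}, since stock = 4.
Yes: {stock=18, status=new, price=23}, since stock = 18.
No: {stock=7, status=used, price=8}, since stock = 7.
Yes: {stock=22, status=used, price=22}, since stock = 22.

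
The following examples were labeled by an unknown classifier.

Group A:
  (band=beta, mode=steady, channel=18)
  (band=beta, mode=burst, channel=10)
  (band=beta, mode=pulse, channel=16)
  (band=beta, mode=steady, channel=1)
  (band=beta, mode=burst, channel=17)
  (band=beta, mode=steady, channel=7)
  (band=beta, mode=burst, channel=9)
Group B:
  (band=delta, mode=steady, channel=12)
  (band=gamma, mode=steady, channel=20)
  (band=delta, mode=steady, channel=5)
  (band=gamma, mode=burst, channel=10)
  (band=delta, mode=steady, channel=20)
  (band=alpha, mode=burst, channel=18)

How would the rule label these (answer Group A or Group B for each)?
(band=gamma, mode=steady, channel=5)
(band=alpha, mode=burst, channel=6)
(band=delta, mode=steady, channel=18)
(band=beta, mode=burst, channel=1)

Group B, Group B, Group B, Group A

The classifier is using: band is beta.
(band=gamma, mode=steady, channel=5) → band is gamma → Group B.
(band=alpha, mode=burst, channel=6) → band is alpha → Group B.
(band=delta, mode=steady, channel=18) → band is delta → Group B.
(band=beta, mode=burst, channel=1) → band is beta → Group A.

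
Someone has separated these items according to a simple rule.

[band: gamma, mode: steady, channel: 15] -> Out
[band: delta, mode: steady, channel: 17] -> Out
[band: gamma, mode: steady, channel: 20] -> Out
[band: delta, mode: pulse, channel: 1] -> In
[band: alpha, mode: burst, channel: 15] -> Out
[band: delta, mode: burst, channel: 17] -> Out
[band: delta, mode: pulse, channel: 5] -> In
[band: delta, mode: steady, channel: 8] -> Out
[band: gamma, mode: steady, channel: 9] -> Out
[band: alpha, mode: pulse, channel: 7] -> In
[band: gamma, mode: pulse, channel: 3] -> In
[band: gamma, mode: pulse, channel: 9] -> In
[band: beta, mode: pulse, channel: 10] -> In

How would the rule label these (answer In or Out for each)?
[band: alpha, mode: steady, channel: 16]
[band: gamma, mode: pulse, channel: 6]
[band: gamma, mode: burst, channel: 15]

Out, In, Out

The pattern is that an item is 'In' exactly when: mode is pulse.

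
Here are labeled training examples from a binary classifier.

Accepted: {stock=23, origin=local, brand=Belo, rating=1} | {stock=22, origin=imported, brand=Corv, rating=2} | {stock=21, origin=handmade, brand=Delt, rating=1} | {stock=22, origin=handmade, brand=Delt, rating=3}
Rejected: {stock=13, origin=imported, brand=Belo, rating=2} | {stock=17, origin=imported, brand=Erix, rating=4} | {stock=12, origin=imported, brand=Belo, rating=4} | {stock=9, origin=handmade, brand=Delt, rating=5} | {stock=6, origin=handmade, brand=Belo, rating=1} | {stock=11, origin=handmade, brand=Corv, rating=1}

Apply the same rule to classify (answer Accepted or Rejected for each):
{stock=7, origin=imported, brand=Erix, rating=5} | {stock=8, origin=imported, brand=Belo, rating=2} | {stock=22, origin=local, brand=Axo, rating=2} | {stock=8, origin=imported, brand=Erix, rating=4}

The classifier is using: stock ≥ 21.
{stock=7, origin=imported, brand=Erix, rating=5} — stock = 7, hence Rejected.
{stock=8, origin=imported, brand=Belo, rating=2} — stock = 8, hence Rejected.
{stock=22, origin=local, brand=Axo, rating=2} — stock = 22, hence Accepted.
{stock=8, origin=imported, brand=Erix, rating=4} — stock = 8, hence Rejected.

Rejected, Rejected, Accepted, Rejected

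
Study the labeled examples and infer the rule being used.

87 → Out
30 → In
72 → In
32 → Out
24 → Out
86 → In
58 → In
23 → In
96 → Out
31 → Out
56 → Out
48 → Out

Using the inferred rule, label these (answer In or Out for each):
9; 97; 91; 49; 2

Looking at the examples, the only property every 'In' case has and every 'Out' case lacks is: ≡ 2 (mod 7).
In: 9, since 9 mod 7 = 2. Out: 97, since 97 mod 7 = 6. Out: 91, since 91 mod 7 = 0. Out: 49, since 49 mod 7 = 0. In: 2, since 2 mod 7 = 2.

In, Out, Out, Out, In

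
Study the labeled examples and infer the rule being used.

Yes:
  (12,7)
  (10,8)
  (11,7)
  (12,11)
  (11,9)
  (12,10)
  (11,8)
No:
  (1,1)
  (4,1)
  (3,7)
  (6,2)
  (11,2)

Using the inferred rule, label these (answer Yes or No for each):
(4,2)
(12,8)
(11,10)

The pattern is that an item is 'Yes' exactly when: sum ≥ 18.
(4,2): 4+2 = 6, does not pass → No.
(12,8): 12+8 = 20, qualifies → Yes.
(11,10): 11+10 = 21, qualifies → Yes.

No, Yes, Yes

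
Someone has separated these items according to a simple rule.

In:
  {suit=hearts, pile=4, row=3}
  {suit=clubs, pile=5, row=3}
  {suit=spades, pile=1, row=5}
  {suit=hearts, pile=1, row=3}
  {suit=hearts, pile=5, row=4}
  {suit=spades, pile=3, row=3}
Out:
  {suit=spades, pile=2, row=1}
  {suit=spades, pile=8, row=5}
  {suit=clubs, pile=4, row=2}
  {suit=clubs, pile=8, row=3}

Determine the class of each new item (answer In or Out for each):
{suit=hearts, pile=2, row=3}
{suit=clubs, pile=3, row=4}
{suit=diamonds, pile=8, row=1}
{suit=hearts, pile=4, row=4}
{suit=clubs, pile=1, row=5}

A rule that fits every label: pile ≤ 5 AND row ≥ 3 — true of each 'In' example, false of each 'Out' one.

In, In, Out, In, In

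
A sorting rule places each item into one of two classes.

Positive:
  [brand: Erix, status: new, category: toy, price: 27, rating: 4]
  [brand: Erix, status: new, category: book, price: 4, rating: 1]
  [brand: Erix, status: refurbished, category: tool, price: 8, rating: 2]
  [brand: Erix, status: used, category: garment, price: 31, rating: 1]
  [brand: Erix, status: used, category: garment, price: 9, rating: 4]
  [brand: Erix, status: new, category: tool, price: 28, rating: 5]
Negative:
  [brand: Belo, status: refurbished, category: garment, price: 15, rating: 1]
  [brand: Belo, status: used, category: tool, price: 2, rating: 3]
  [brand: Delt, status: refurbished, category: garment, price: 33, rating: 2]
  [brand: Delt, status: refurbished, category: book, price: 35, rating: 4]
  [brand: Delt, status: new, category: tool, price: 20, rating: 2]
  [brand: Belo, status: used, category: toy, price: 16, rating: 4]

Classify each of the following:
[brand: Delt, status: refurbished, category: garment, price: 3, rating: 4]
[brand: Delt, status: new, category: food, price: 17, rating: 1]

Negative, Negative

Looking at the examples, the only property every 'Positive' case has and every 'Negative' case lacks is: brand is Erix.
[brand: Delt, status: refurbished, category: garment, price: 3, rating: 4] — brand is Delt, hence Negative. [brand: Delt, status: new, category: food, price: 17, rating: 1] — brand is Delt, hence Negative.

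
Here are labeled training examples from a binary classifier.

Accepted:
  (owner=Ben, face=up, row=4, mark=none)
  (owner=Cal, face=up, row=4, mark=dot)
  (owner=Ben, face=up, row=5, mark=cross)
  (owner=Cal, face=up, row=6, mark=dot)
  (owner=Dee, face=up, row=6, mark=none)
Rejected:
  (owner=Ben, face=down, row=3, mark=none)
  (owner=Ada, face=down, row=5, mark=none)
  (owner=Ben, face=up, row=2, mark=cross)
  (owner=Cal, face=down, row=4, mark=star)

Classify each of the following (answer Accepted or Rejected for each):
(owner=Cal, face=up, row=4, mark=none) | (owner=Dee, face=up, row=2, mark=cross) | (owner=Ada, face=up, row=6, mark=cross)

Accepted, Rejected, Accepted

'Accepted' ⟺ face is up AND row ≥ 3.
(owner=Cal, face=up, row=4, mark=none): Accepted (face is up, row = 4).
(owner=Dee, face=up, row=2, mark=cross): Rejected (face is up, row = 2).
(owner=Ada, face=up, row=6, mark=cross): Accepted (face is up, row = 6).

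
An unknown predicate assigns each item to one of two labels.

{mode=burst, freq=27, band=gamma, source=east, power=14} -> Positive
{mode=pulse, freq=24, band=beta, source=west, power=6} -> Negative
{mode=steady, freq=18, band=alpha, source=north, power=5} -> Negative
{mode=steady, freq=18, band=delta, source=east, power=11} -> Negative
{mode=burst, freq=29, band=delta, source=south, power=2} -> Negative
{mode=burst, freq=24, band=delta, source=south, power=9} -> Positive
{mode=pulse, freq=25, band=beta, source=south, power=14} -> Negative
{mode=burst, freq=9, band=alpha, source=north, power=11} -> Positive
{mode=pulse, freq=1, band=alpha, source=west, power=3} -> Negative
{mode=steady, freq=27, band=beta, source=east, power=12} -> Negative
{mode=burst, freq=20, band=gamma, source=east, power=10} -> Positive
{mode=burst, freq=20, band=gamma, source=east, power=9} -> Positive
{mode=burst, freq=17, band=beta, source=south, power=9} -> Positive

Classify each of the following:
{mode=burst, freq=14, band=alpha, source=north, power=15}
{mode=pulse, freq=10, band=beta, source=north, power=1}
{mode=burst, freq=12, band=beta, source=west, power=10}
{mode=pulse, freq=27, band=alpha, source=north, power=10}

Positive, Negative, Positive, Negative

One predicate separates the groups cleanly: mode is burst AND freq ≤ 27.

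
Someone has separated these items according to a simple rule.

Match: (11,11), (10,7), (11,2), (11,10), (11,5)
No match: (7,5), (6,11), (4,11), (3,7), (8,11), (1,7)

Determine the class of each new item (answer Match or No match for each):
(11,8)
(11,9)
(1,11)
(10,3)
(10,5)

Match, Match, No match, Match, Match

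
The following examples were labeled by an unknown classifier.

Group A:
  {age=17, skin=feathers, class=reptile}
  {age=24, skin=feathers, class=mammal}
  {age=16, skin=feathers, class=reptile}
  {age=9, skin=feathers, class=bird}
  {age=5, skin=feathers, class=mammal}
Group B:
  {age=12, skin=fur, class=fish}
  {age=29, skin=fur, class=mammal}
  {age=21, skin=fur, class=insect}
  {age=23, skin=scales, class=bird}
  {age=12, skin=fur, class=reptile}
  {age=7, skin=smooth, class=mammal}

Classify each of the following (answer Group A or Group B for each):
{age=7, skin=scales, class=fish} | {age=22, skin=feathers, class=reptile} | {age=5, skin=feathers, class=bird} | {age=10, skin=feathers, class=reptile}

The rule appears to be: skin is feathers.
{age=7, skin=scales, class=fish}: skin is scales — does not satisfy this, so Group B.
{age=22, skin=feathers, class=reptile}: skin is feathers — checks out, so Group A.
{age=5, skin=feathers, class=bird}: skin is feathers — checks out, so Group A.
{age=10, skin=feathers, class=reptile}: skin is feathers — checks out, so Group A.

Group B, Group A, Group A, Group A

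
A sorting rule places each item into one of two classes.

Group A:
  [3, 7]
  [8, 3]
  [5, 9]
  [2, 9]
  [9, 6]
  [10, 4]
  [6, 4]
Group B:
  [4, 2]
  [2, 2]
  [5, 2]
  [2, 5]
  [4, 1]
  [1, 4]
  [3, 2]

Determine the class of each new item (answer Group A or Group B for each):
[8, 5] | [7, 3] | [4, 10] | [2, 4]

Group A, Group A, Group A, Group B

Every 'Group A' example satisfies: sum ≥ 10. None of the 'Group B' examples do.
Group A: [8, 5], since 8+5 = 13. Group A: [7, 3], since 7+3 = 10. Group A: [4, 10], since 4+10 = 14. Group B: [2, 4], since 2+4 = 6.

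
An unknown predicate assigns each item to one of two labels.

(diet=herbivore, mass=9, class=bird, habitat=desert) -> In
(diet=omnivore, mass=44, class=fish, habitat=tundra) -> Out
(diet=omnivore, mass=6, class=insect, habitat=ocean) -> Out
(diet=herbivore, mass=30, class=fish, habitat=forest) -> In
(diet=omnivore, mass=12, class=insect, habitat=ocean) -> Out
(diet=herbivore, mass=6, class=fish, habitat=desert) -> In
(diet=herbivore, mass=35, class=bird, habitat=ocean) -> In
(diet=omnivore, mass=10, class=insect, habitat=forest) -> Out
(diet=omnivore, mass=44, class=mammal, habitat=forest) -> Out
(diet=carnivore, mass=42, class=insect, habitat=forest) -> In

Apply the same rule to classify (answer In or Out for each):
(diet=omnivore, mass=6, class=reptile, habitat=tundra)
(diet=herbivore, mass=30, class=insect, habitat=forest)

Out, In

The pattern is that an item is 'In' exactly when: diet is not omnivore.
(diet=omnivore, mass=6, class=reptile, habitat=tundra): diet is omnivore, does not satisfy this → Out. (diet=herbivore, mass=30, class=insect, habitat=forest): diet is herbivore, passes → In.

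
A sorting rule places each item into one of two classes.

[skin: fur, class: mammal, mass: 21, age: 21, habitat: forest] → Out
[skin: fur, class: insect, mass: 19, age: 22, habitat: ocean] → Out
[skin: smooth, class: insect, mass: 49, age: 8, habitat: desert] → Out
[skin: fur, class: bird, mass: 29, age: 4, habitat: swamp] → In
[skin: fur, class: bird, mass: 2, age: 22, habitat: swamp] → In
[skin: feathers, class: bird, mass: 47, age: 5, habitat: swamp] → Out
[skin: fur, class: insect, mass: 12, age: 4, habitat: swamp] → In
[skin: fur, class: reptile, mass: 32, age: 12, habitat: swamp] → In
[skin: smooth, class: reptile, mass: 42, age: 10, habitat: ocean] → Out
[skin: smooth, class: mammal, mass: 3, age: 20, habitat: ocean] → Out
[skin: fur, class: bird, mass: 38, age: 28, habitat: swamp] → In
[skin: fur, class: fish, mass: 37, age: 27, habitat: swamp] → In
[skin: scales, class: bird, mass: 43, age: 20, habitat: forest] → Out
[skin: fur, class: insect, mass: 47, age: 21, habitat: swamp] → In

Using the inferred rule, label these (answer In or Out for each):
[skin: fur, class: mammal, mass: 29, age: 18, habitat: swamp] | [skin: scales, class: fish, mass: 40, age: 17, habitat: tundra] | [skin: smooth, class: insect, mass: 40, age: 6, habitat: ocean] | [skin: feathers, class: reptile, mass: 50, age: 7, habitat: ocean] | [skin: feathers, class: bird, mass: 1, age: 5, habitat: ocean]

The classifier is using: skin is fur AND habitat is swamp.
[skin: fur, class: mammal, mass: 29, age: 18, habitat: swamp] — skin is fur, habitat is swamp, hence In. [skin: scales, class: fish, mass: 40, age: 17, habitat: tundra] — skin is scales, habitat is tundra, hence Out. [skin: smooth, class: insect, mass: 40, age: 6, habitat: ocean] — skin is smooth, habitat is ocean, hence Out. [skin: feathers, class: reptile, mass: 50, age: 7, habitat: ocean] — skin is feathers, habitat is ocean, hence Out. [skin: feathers, class: bird, mass: 1, age: 5, habitat: ocean] — skin is feathers, habitat is ocean, hence Out.

In, Out, Out, Out, Out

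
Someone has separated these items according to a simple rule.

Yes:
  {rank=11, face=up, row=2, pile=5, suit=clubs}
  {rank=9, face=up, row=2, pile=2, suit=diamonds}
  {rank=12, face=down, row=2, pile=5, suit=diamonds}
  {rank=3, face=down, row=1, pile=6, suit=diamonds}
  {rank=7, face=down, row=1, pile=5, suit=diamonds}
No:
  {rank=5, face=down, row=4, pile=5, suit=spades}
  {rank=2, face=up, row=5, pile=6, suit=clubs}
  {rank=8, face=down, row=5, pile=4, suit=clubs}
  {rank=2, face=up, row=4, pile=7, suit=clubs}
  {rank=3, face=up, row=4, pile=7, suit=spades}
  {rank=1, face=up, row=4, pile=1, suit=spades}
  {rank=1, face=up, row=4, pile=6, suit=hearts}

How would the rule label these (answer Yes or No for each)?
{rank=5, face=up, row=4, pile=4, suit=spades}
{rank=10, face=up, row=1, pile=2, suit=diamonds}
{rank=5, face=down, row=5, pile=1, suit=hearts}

The classifier is using: row ≤ 2.
{rank=5, face=up, row=4, pile=4, suit=spades} → row = 4 → No.
{rank=10, face=up, row=1, pile=2, suit=diamonds} → row = 1 → Yes.
{rank=5, face=down, row=5, pile=1, suit=hearts} → row = 5 → No.

No, Yes, No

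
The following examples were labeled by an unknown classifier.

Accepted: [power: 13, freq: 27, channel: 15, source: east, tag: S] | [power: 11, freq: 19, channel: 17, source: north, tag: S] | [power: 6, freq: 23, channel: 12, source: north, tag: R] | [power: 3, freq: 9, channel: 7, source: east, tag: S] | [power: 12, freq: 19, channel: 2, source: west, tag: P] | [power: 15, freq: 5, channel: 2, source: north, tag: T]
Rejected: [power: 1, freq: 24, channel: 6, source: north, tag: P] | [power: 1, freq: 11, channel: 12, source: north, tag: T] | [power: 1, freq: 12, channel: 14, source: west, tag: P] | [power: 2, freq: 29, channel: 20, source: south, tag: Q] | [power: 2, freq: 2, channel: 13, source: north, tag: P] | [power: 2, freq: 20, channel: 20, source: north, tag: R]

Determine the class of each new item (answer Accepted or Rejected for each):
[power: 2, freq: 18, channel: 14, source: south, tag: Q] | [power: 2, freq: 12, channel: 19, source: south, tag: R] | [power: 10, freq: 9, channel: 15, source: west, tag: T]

The classifier is using: power ≥ 3.
[power: 2, freq: 18, channel: 14, source: south, tag: Q] — power = 2, hence Rejected.
[power: 2, freq: 12, channel: 19, source: south, tag: R] — power = 2, hence Rejected.
[power: 10, freq: 9, channel: 15, source: west, tag: T] — power = 10, hence Accepted.

Rejected, Rejected, Accepted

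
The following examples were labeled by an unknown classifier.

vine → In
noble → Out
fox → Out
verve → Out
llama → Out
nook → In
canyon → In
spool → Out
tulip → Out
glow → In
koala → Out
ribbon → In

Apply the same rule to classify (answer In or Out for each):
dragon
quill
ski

'In' ⟺ even length.
dragon: In (length 6).
quill: Out (length 5).
ski: Out (length 3).

In, Out, Out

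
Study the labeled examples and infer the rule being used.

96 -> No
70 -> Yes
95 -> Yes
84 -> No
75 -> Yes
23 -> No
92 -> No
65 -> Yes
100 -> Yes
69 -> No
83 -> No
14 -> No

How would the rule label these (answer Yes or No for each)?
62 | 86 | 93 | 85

No, No, No, Yes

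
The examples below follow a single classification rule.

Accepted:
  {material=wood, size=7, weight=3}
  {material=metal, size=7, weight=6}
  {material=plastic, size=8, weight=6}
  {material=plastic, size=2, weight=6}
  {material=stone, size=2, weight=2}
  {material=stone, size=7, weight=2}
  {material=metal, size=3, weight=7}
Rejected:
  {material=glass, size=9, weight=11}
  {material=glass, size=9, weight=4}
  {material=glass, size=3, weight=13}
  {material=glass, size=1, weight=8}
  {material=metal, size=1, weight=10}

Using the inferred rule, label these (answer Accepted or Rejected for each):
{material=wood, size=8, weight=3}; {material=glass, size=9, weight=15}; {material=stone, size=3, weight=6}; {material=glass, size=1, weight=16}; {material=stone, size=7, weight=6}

The pattern is that an item is 'Accepted' exactly when: weight ≤ 7 AND size ≤ 8.
{material=wood, size=8, weight=3} → weight = 3, size = 8 → Accepted. {material=glass, size=9, weight=15} → weight = 15, size = 9 → Rejected. {material=stone, size=3, weight=6} → weight = 6, size = 3 → Accepted. {material=glass, size=1, weight=16} → weight = 16, size = 1 → Rejected. {material=stone, size=7, weight=6} → weight = 6, size = 7 → Accepted.

Accepted, Rejected, Accepted, Rejected, Accepted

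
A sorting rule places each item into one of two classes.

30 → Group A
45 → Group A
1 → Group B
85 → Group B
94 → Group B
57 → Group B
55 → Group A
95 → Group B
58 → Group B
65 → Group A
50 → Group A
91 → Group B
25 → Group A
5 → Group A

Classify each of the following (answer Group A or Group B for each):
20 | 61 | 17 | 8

Rule: multiple of 5 AND at most 65. This holds for each 'Group A' example and fails for each 'Group B' one.
20 → 20 = 5·4, 20 ≤ 65 → Group A. 61 → 61 = 5·12 + 1, 61 ≤ 65 → Group B. 17 → 17 = 5·3 + 2, 17 ≤ 65 → Group B. 8 → 8 = 5·1 + 3, 8 ≤ 65 → Group B.

Group A, Group B, Group B, Group B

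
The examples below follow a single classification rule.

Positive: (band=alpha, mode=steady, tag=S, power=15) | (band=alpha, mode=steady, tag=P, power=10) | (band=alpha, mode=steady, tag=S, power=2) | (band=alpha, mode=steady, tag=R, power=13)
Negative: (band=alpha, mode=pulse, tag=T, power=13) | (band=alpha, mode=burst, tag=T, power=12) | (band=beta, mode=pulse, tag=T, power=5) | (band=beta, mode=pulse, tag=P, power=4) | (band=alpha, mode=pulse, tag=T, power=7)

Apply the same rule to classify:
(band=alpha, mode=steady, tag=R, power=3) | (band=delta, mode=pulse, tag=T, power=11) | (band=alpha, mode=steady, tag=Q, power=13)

Positive, Negative, Positive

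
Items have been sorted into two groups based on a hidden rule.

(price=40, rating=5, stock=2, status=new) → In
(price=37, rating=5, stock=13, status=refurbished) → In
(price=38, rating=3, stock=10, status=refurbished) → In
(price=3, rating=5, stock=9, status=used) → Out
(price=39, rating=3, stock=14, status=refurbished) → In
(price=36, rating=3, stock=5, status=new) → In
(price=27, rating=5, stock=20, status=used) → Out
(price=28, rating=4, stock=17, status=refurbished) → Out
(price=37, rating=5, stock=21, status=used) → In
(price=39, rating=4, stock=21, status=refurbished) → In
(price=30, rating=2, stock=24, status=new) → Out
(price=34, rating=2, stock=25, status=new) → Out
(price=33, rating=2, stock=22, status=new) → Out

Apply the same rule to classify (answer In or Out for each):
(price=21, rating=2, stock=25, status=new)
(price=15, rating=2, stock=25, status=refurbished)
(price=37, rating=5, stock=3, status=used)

The simplest hypothesis consistent with all the labels is: price ≥ 36.

Out, Out, In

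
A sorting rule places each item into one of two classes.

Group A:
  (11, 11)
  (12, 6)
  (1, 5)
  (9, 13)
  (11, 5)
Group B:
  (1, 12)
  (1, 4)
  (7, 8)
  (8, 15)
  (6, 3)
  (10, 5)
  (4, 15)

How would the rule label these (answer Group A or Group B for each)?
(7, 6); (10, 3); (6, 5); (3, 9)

Group B, Group B, Group B, Group A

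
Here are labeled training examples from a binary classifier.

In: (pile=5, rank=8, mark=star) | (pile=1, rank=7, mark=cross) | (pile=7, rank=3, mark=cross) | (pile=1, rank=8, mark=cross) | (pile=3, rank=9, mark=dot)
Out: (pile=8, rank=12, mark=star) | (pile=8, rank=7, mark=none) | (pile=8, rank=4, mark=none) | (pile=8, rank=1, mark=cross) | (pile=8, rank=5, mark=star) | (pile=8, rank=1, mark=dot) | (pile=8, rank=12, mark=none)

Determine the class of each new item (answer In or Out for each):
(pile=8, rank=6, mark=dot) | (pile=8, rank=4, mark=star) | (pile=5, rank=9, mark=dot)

The common property of the 'In' items is: pile ≤ 7. No 'Out' item has it.
(pile=8, rank=6, mark=dot): pile = 8, doesn't qualify → Out.
(pile=8, rank=4, mark=star): pile = 8, doesn't qualify → Out.
(pile=5, rank=9, mark=dot): pile = 5, has this property → In.

Out, Out, In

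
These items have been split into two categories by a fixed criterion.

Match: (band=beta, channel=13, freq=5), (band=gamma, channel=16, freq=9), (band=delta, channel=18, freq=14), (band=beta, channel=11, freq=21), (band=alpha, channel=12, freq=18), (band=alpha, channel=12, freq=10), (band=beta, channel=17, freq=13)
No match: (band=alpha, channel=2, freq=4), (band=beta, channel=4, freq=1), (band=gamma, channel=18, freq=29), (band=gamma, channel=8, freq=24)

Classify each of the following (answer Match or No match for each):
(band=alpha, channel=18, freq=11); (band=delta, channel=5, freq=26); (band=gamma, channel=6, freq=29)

Match, No match, No match

All 'Match' examples share one property — freq ≥ 5 AND freq ≤ 21 — and every 'No match' example lacks it.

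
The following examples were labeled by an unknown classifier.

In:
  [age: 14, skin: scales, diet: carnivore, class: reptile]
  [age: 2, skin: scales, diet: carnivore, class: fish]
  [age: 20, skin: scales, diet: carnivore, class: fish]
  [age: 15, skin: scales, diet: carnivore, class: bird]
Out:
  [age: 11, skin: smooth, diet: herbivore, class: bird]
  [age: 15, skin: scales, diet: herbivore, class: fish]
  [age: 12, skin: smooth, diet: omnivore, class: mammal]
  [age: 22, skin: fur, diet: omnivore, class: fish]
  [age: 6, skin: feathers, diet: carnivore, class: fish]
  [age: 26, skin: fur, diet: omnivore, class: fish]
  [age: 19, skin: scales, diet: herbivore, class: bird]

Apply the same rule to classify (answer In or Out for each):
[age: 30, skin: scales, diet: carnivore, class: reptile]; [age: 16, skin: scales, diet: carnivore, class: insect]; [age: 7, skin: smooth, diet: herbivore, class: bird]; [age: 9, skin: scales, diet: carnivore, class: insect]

In, In, Out, In

Rule: skin is scales AND diet is carnivore. This holds for each 'In' example and fails for each 'Out' one.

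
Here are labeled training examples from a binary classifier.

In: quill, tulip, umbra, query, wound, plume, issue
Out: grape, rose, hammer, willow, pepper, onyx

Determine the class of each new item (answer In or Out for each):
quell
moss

In, Out

The rule appears to be: contains 'u'.
In: quell, since has 'u'. Out: moss, since no 'u'.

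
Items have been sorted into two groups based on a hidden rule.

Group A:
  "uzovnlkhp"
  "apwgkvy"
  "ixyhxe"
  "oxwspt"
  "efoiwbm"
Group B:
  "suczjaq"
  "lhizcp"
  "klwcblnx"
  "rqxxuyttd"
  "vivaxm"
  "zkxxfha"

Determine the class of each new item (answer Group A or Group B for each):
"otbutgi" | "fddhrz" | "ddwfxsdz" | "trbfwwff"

The simplest hypothesis consistent with all the labels is: starts with a vowel.
"otbutgi": Group A (starts with 'o'). "fddhrz": Group B (starts with 'f'). "ddwfxsdz": Group B (starts with 'd'). "trbfwwff": Group B (starts with 't').

Group A, Group B, Group B, Group B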